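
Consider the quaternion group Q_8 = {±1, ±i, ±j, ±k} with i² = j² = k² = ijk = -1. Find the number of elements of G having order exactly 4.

6

The elements of order 4 are: i, -i, j, -j, k, -k.
That's 6.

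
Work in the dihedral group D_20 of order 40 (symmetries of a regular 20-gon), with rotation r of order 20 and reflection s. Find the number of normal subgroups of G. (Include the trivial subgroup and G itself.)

9

G has 48 subgroups. Checking conjugation-invariance by order — order 1: 1/1 normal; order 2: 1/21 normal; order 4: 1/11 normal; order 5: 1/1 normal; order 8: 0/5 normal; order 10: 1/5 normal; order 20: 3/3 normal; order 40: 1/1 normal.
Total normal subgroups: 9.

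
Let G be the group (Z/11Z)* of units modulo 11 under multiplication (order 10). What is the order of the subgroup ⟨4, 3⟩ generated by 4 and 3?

|⟨4⟩| = 5 and |⟨3⟩| = 5, so |H| is a multiple of lcm(5, 5) = 5 and divides |G| = 10.
Closing under the operation: H = {1, 3, 4, 5, 9}, so |H| = 5.

5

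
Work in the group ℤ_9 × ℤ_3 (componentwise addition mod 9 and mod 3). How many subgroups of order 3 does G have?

|G| = 27 and 3 | 27, so subgroups of order 3 are possible by Lagrange.
The subgroups of order 3 are: {(0,0), (0,1), (0,2)}; {(0,0), (3,0), (6,0)}; {(0,0), (3,1), (6,2)}; {(0,0), (3,2), (6,1)}.
So G has 4 subgroups of order 3.

4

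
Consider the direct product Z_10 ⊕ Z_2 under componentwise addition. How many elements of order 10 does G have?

An element (a,b) has order lcm(ord(a), ord(b)); count pairs with lcm equal to 10.
Enumerating gives 12 such elements.

12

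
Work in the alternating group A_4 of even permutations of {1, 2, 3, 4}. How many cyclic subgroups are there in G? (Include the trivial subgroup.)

8

Group the elements of G by the cyclic subgroup they generate; each cyclic subgroup of order d accounts for φ(d) elements.
Cyclic subgroups by order — order 1: 1; order 2: 3; order 3: 4.
Total: 8.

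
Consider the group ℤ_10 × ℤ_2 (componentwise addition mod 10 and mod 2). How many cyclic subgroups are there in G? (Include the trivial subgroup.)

A cyclic subgroup of order d is generated by each of its φ(d) elements of order d, so the cyclic subgroups of order d number (#elements of order d)/φ(d).
Cyclic subgroups by order — order 1: 1; order 2: 3; order 5: 1; order 10: 3.
Total: 8.

8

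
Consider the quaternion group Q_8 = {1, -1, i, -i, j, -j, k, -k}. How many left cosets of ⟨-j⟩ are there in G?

2

|⟨-j⟩| = 4 and |G| = 8.
By Lagrange, [G : H] = |G|/|H| = 8/4 = 2.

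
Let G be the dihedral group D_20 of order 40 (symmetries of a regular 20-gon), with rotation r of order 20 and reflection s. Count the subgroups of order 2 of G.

|G| = 40 and 2 | 40, so subgroups of order 2 are possible by Lagrange.
The subgroups of order 2 are: {e, r^10}; {e, r^10s}; {e, r^11s}; {e, r^12s}; … (21 in all).
So G has 21 subgroups of order 2.

21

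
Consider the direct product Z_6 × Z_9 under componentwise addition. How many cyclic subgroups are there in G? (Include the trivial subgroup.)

16

Group the elements of G by the cyclic subgroup they generate; each cyclic subgroup of order d accounts for φ(d) elements.
Cyclic subgroups by order — order 1: 1; order 2: 1; order 3: 4; order 6: 4; order 9: 3; order 18: 3.
Total: 16.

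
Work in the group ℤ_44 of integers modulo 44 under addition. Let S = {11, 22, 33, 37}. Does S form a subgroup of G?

The identity 0 ∉ S, so S is not a subgroup.

No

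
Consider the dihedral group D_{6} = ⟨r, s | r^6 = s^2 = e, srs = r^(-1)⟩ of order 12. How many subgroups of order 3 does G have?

|G| = 12 and 3 | 12, so subgroups of order 3 are possible by Lagrange.
The subgroups of order 3 are: {e, r^2, r^4}.
So G has 1 subgroup of order 3.

1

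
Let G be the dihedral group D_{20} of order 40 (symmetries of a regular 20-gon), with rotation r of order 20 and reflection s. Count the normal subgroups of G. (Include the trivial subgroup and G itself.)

9

G has 48 subgroups. Checking conjugation-invariance by order — order 1: 1/1 normal; order 2: 1/21 normal; order 4: 1/11 normal; order 5: 1/1 normal; order 8: 0/5 normal; order 10: 1/5 normal; order 20: 3/3 normal; order 40: 1/1 normal.
Total normal subgroups: 9.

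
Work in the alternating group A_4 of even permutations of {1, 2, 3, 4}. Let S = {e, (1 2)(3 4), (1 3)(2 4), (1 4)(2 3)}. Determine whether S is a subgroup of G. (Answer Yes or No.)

Yes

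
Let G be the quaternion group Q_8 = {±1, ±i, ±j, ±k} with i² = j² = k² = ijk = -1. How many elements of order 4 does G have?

6

The elements of order 4 are: i, -i, j, -j, k, -k.
That's 6.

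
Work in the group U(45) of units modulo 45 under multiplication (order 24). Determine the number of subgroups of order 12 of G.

3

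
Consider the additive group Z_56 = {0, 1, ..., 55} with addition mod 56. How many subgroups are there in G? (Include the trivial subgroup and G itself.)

A cyclic group of order 56 has exactly one subgroup for each divisor of 56.
Divisors of 56: 1, 2, 4, 7, 8, 14, 28, 56.
So Z_56 has 8 subgroups.

8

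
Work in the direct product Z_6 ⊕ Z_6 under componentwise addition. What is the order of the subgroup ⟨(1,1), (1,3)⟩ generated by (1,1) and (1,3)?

18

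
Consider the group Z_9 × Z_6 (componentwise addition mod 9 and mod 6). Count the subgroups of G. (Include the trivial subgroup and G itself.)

|G| = 54, so by Lagrange every subgroup order divides 54. Divisors: 1, 2, 3, 6, 9, 18, 27, 54.
Subgroups by order — order 1: 1; order 2: 1; order 3: 4; order 6: 4; order 9: 4; order 18: 4; order 27: 1; order 54: 1.
Total: 1 + 1 + 4 + 4 + 4 + 4 + 1 + 1 = 20.

20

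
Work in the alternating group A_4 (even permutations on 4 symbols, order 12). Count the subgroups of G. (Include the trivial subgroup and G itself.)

|G| = 12, so by Lagrange every subgroup order divides 12. Divisors: 1, 2, 3, 4, 6, 12.
Subgroups by order — order 1: 1; order 2: 3; order 3: 4; order 4: 1; order 6: 0; order 12: 1.
Total: 1 + 3 + 4 + 1 + 0 + 1 = 10.

10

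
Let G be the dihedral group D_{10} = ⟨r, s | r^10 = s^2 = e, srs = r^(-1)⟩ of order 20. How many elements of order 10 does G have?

4

The elements of order 10 are: r, r^3, r^7, r^9.
That's 4.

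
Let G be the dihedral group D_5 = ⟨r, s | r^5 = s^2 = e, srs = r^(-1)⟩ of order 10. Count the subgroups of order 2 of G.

|G| = 10 and 2 | 10, so subgroups of order 2 are possible by Lagrange.
The subgroups of order 2 are: {e, r^2s}; {e, r^3s}; {e, r^4s}; {e, rs}; … (5 in all).
So G has 5 subgroups of order 2.

5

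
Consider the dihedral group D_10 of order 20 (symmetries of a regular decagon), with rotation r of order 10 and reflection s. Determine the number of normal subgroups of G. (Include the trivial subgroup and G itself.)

G has 22 subgroups. Checking conjugation-invariance by order — order 1: 1/1 normal; order 2: 1/11 normal; order 4: 0/5 normal; order 5: 1/1 normal; order 10: 3/3 normal; order 20: 1/1 normal.
Total normal subgroups: 7.

7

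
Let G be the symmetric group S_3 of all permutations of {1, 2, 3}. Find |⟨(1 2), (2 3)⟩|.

|⟨(1 2)⟩| = 2 and |⟨(2 3)⟩| = 2, so |H| is a multiple of lcm(2, 2) = 2 and divides |G| = 6.
Closing {(1 2), (2 3)} under the group operation gives all of G, so |H| = 6.

6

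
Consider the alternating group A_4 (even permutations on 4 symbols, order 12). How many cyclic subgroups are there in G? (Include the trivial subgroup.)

8

Each element a generates a cyclic subgroup ⟨a⟩; distinct elements may generate the same one (a cyclic group of order d has φ(d) generators).
Cyclic subgroups by order — order 1: 1; order 2: 3; order 3: 4.
Total: 8.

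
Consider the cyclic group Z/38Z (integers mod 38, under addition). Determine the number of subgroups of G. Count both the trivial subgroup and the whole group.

A cyclic group of order 38 has exactly one subgroup for each divisor of 38.
Divisors of 38: 1, 2, 19, 38.
So Z/38Z has 4 subgroups.

4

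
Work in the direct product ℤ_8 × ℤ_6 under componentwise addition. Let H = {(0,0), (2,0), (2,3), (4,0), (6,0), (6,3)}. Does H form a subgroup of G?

Closure fails: (2,0) + (2,3) = (4,3) ∉ H. So H is not a subgroup.

No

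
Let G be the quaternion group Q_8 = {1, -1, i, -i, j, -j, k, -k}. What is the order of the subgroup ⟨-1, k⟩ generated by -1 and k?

4

|⟨-1⟩| = 2 and |⟨k⟩| = 4, so |H| is a multiple of lcm(2, 4) = 4 and divides |G| = 8.
Closing under the operation: H = {1, -1, k, -k}, so |H| = 4.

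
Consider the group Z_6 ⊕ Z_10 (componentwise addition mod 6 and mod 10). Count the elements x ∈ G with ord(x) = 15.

8

An element (a,b) has order lcm(ord(a), ord(b)); count pairs with lcm equal to 15.
Enumerating gives 8 such elements.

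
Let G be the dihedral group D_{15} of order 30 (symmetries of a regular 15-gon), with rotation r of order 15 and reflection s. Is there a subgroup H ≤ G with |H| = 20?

No

20 does not divide |G| = 30, so by Lagrange no subgroup of order 20 exists.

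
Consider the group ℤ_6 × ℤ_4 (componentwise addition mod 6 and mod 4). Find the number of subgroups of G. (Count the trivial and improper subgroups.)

|G| = 24, so by Lagrange every subgroup order divides 24. Divisors: 1, 2, 3, 4, 6, 8, 12, 24.
Subgroups by order — order 1: 1; order 2: 3; order 3: 1; order 4: 3; order 6: 3; order 8: 1; order 12: 3; order 24: 1.
Total: 1 + 3 + 1 + 3 + 3 + 1 + 3 + 1 = 16.

16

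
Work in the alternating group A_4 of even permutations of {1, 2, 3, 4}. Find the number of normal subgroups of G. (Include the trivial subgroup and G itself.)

G has 10 subgroups. Checking conjugation-invariance by order — order 1: 1/1 normal; order 2: 0/3 normal; order 3: 0/4 normal; order 4: 1/1 normal; order 12: 1/1 normal.
Total normal subgroups: 3.

3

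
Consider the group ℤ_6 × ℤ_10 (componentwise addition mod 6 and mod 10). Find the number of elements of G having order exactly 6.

6

An element (a,b) has order lcm(ord(a), ord(b)); count pairs with lcm equal to 6.
Enumerating gives 6 such elements.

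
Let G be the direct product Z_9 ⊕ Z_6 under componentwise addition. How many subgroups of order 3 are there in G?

4

|G| = 54 and 3 | 54, so subgroups of order 3 are possible by Lagrange.
The subgroups of order 3 are: {(0,0), (0,2), (0,4)}; {(0,0), (3,0), (6,0)}; {(0,0), (3,2), (6,4)}; {(0,0), (3,4), (6,2)}.
So G has 4 subgroups of order 3.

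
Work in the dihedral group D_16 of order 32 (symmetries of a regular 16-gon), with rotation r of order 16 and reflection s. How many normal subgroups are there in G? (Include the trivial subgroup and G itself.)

8

G has 36 subgroups. Checking conjugation-invariance by order — order 1: 1/1 normal; order 2: 1/17 normal; order 4: 1/9 normal; order 8: 1/5 normal; order 16: 3/3 normal; order 32: 1/1 normal.
Total normal subgroups: 8.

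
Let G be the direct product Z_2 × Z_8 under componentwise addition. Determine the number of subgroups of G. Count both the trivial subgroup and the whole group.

11

|G| = 16, so by Lagrange every subgroup order divides 16. Divisors: 1, 2, 4, 8, 16.
Subgroups by order — order 1: 1; order 2: 3; order 4: 3; order 8: 3; order 16: 1.
Total: 1 + 3 + 3 + 3 + 1 = 11.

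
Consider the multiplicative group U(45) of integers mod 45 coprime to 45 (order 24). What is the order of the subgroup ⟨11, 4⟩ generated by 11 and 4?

12

|⟨11⟩| = 6 and |⟨4⟩| = 6, so |H| is a multiple of lcm(6, 6) = 6 and divides |G| = 24.
Closing under the operation: H = {1, 4, 11, 14, 16, 19, 26, 29, 31, 34, 41, 44}, so |H| = 12.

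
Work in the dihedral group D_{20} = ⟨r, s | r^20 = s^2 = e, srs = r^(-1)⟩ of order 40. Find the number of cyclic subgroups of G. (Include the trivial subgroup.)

Each element a generates a cyclic subgroup ⟨a⟩; distinct elements may generate the same one (a cyclic group of order d has φ(d) generators).
Cyclic subgroups by order — order 1: 1; order 2: 21; order 4: 1; order 5: 1; order 10: 1; order 20: 1.
Total: 26.

26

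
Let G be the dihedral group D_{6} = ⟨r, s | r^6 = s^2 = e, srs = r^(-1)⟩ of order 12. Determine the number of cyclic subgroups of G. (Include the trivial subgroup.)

Each element a generates a cyclic subgroup ⟨a⟩; distinct elements may generate the same one (a cyclic group of order d has φ(d) generators).
Cyclic subgroups by order — order 1: 1; order 2: 7; order 3: 1; order 6: 1.
Total: 10.

10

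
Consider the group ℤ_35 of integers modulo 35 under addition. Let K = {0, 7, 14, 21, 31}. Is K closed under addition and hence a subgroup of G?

7 ∈ K but its inverse 28 ∉ K, so K is not a subgroup.

No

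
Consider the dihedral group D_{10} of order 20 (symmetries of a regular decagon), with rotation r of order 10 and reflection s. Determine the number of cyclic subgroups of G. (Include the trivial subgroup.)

14

Each element a generates a cyclic subgroup ⟨a⟩; distinct elements may generate the same one (a cyclic group of order d has φ(d) generators).
Cyclic subgroups by order — order 1: 1; order 2: 11; order 5: 1; order 10: 1.
Total: 14.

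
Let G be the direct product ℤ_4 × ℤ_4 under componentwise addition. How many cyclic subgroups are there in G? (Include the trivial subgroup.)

10

Group the elements of G by the cyclic subgroup they generate; each cyclic subgroup of order d accounts for φ(d) elements.
Cyclic subgroups by order — order 1: 1; order 2: 3; order 4: 6.
Total: 10.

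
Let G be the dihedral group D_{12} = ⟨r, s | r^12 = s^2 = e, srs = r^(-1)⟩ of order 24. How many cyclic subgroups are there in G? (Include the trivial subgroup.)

18

Each element a generates a cyclic subgroup ⟨a⟩; distinct elements may generate the same one (a cyclic group of order d has φ(d) generators).
Cyclic subgroups by order — order 1: 1; order 2: 13; order 3: 1; order 4: 1; order 6: 1; order 12: 1.
Total: 18.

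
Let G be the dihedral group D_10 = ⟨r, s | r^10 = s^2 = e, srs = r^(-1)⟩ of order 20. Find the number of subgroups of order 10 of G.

3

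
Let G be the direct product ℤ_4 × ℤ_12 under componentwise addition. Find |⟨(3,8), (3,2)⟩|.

|⟨(3,8)⟩| = 12 and |⟨(3,2)⟩| = 12, so |H| is a multiple of lcm(12, 12) = 12 and divides |G| = 48.
Closing under the operation: H = {(0,0), (0,2), (0,4), (0,6), (0,8), (0,10), (1,0), (1,2), (1,4), (1,6), (1,8), (1,10), (2,0), (2,2), (2,4), (2,6), (2,8), (2,10), (3,0), (3,2), (3,4), (3,6), (3,8), (3,10)}, so |H| = 24.

24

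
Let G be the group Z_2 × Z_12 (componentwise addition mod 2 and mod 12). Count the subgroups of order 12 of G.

3

|G| = 24 and 12 | 24, so subgroups of order 12 are possible by Lagrange.
The subgroups of order 12 are: {(0,0), (0,1), (0,2), (0,3), (0,4), (0,5), (0,6), (0,7), (0,8), (0,9), (0,10), (0,11)}; {(0,0), (0,2), (0,4), (0,6), (0,8), (0,10), (1,0), (1,2), (1,4), (1,6), (1,8), (1,10)}; {(0,0), (0,2), (0,4), (0,6), (0,8), (0,10), (1,1), (1,3), (1,5), (1,7), (1,9), (1,11)}.
So G has 3 subgroups of order 12.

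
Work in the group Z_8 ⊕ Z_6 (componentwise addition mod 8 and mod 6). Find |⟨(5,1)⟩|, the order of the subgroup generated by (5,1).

The order of (5,1) in Z_8 × Z_6 is lcm(ord(5) in Z_8, ord(1) in Z_6).
ord(5) = 8 and ord(1) = 6, so |⟨(5,1)⟩| = lcm(8, 6) = 24.

24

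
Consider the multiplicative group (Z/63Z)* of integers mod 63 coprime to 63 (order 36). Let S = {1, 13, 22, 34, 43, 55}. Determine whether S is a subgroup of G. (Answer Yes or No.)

Yes

|S| = 6 divides |G| = 36, consistent with Lagrange.
S contains the identity, every element's inverse is in S, and S is closed under ·: it is a subgroup.
In fact S = ⟨34⟩.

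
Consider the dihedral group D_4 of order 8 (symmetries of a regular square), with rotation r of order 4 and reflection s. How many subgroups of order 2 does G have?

5

|G| = 8 and 2 | 8, so subgroups of order 2 are possible by Lagrange.
The subgroups of order 2 are: {e, r^2}; {e, r^2s}; {e, r^3s}; {e, rs}; … (5 in all).
So G has 5 subgroups of order 2.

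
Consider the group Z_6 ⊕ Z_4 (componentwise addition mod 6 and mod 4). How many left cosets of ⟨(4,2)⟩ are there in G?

4

|⟨(4,2)⟩| = 6 and |G| = 24.
By Lagrange, [G : H] = |G|/|H| = 24/6 = 4.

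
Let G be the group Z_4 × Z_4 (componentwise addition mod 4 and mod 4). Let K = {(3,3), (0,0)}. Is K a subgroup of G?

(3,3) ∈ K but its inverse (1,1) ∉ K, so K is not a subgroup.

No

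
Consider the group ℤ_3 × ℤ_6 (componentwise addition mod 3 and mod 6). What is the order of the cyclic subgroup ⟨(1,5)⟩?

The order of (1,5) in Z_3 × Z_6 is lcm(ord(1) in Z_3, ord(5) in Z_6).
ord(1) = 3 and ord(5) = 6, so |⟨(1,5)⟩| = lcm(3, 6) = 6.

6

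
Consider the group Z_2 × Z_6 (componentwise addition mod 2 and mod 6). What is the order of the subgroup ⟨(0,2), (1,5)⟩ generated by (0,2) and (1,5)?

6

|⟨(0,2)⟩| = 3 and |⟨(1,5)⟩| = 6, so |H| is a multiple of lcm(3, 6) = 6 and divides |G| = 12.
Closing under the operation: H = {(0,0), (0,2), (0,4), (1,1), (1,3), (1,5)}, so |H| = 6.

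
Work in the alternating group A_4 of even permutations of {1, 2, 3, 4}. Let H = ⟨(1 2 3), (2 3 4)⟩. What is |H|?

|⟨(1 2 3)⟩| = 3 and |⟨(2 3 4)⟩| = 3, so |H| is a multiple of lcm(3, 3) = 3 and divides |G| = 12.
Closing {(1 2 3), (2 3 4)} under the group operation gives all of G, so |H| = 12.

12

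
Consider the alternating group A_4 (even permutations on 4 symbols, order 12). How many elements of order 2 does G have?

3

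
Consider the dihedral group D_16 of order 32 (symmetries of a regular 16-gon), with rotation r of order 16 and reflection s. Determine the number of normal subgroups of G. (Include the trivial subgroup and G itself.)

8

G has 36 subgroups. Checking conjugation-invariance by order — order 1: 1/1 normal; order 2: 1/17 normal; order 4: 1/9 normal; order 8: 1/5 normal; order 16: 3/3 normal; order 32: 1/1 normal.
Total normal subgroups: 8.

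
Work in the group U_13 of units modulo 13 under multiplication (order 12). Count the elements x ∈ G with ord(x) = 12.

4

The elements of order 12 are: 2, 6, 7, 11.
That's 4.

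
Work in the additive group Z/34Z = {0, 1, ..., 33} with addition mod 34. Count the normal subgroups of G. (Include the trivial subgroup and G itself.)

4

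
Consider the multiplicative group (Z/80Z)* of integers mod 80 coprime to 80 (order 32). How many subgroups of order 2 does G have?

7

|G| = 32 and 2 | 32, so subgroups of order 2 are possible by Lagrange.
The subgroups of order 2 are: {1, 31}; {1, 39}; {1, 41}; {1, 49}; … (7 in all).
So G has 7 subgroups of order 2.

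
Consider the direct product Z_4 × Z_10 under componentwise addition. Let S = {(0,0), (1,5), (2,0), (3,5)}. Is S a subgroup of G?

Yes

|S| = 4 divides |G| = 40, consistent with Lagrange.
S contains the identity, every element's inverse is in S, and S is closed under +: it is a subgroup.
In fact S = ⟨(1,5)⟩.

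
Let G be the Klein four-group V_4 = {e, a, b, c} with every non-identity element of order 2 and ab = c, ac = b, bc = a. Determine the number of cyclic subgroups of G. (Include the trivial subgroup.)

A cyclic subgroup of order d is generated by each of its φ(d) elements of order d, so the cyclic subgroups of order d number (#elements of order d)/φ(d).
Cyclic subgroups by order — order 1: 1; order 2: 3.
Total: 4.

4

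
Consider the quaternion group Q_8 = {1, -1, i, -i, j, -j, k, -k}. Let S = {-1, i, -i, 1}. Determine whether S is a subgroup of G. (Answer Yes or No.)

|S| = 4 divides |G| = 8, consistent with Lagrange.
S contains the identity, every element's inverse is in S, and S is closed under ·: it is a subgroup.
In fact S = ⟨-i⟩.

Yes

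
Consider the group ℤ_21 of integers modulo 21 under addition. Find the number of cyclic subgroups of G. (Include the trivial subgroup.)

Each element a generates a cyclic subgroup ⟨a⟩; distinct elements may generate the same one (a cyclic group of order d has φ(d) generators).
Cyclic subgroups by order — order 1: 1; order 3: 1; order 7: 1; order 21: 1.
Total: 4.

4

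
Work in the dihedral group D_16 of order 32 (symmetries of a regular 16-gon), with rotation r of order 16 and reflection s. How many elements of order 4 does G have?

2

The elements of order 4 are: r^4, r^12.
That's 2.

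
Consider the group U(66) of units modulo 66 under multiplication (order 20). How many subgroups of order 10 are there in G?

3

|G| = 20 and 10 | 20, so subgroups of order 10 are possible by Lagrange.
The subgroups of order 10 are: {1, 7, 13, 19, 25, 31, 37, 43, 49, 61}; {1, 17, 25, 29, 31, 35, 37, 41, 49, 65}; {1, 5, 23, 25, 31, 37, 47, 49, 53, 59}.
So G has 3 subgroups of order 10.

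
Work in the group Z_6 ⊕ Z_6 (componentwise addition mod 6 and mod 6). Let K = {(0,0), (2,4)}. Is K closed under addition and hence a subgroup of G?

No

(2,4) ∈ K but its inverse (4,2) ∉ K, so K is not a subgroup.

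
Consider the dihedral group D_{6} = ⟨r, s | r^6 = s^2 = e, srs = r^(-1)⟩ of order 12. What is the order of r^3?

2

Computing powers of r^3: the smallest k with (r^3)^k = e is k = 2.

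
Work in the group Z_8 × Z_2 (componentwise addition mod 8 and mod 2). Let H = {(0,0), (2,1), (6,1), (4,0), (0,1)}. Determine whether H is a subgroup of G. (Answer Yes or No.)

No

|H| = 5 does not divide |G| = 16, so by Lagrange H is not a subgroup.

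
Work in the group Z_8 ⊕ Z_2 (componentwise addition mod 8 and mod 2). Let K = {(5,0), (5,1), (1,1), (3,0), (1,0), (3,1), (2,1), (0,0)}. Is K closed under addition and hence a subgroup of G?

No

(1,0) ∈ K but its inverse (7,0) ∉ K, so K is not a subgroup.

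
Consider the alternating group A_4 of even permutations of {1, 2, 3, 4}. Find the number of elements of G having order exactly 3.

8

The elements of order 3 are: (2 3 4), (2 4 3), (1 2 3), (1 2 4), (1 3 2), (1 3 4), (1 4 2), (1 4 3).
That's 8.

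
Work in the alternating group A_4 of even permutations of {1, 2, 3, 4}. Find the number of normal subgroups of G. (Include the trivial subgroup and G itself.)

G has 10 subgroups. Checking conjugation-invariance by order — order 1: 1/1 normal; order 2: 0/3 normal; order 3: 0/4 normal; order 4: 1/1 normal; order 12: 1/1 normal.
Total normal subgroups: 3.

3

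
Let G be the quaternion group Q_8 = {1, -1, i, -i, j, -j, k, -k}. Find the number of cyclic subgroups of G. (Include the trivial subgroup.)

Each element a generates a cyclic subgroup ⟨a⟩; distinct elements may generate the same one (a cyclic group of order d has φ(d) generators).
Cyclic subgroups by order — order 1: 1; order 2: 1; order 4: 3.
Total: 5.

5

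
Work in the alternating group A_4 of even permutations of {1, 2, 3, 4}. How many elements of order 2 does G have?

3

The elements of order 2 are: (1 2)(3 4), (1 3)(2 4), (1 4)(2 3).
That's 3.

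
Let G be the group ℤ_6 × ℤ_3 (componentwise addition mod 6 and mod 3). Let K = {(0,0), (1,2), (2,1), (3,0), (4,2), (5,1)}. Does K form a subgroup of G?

|K| = 6 divides |G| = 18, consistent with Lagrange.
K contains the identity, every element's inverse is in K, and K is closed under +: it is a subgroup.
In fact K = ⟨(1,2)⟩.

Yes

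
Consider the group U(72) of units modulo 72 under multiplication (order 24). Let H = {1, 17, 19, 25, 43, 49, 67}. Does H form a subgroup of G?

|H| = 7 does not divide |G| = 24, so by Lagrange H is not a subgroup.

No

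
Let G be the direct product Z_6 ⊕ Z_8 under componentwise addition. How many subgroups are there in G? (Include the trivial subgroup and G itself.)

22

|G| = 48, so by Lagrange every subgroup order divides 48. Divisors: 1, 2, 3, 4, 6, 8, 12, 16, 24, 48.
Subgroups by order — order 1: 1; order 2: 3; order 3: 1; order 4: 3; order 6: 3; order 8: 3; order 12: 3; order 16: 1; order 24: 3; order 48: 1.
Total: 1 + 3 + 1 + 3 + 3 + 3 + 3 + 1 + 3 + 1 = 22.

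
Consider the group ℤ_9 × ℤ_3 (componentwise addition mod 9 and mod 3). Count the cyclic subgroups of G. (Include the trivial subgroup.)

8

Each element a generates a cyclic subgroup ⟨a⟩; distinct elements may generate the same one (a cyclic group of order d has φ(d) generators).
Cyclic subgroups by order — order 1: 1; order 3: 4; order 9: 3.
Total: 8.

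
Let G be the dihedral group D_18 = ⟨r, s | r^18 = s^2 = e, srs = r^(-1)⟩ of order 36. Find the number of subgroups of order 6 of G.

7

|G| = 36 and 6 | 36, so subgroups of order 6 are possible by Lagrange.
The subgroups of order 6 are: {e, r^6, r^12, r^4s, r^10s, r^16s}; {e, r^6, r^12, r^5s, r^11s, r^17s}; {e, r^6, r^12, s, r^6s, r^12s}; {e, r^6, r^12, rs, r^7s, r^13s}; … (7 in all).
So G has 7 subgroups of order 6.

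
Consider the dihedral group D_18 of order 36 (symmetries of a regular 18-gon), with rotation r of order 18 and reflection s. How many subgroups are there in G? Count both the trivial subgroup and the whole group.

|G| = 36, so by Lagrange every subgroup order divides 36. Divisors: 1, 2, 3, 4, 6, 9, 12, 18, 36.
Subgroups by order — order 1: 1; order 2: 19; order 3: 1; order 4: 9; order 6: 7; order 9: 1; order 12: 3; order 18: 3; order 36: 1.
Total: 1 + 19 + 1 + 9 + 7 + 1 + 3 + 3 + 1 = 45.

45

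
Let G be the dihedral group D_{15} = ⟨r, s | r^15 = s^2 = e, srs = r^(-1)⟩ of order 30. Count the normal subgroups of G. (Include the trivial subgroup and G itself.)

G has 28 subgroups. Checking conjugation-invariance by order — order 1: 1/1 normal; order 2: 0/15 normal; order 3: 1/1 normal; order 5: 1/1 normal; order 6: 0/5 normal; order 10: 0/3 normal; order 15: 1/1 normal; order 30: 1/1 normal.
Total normal subgroups: 5.

5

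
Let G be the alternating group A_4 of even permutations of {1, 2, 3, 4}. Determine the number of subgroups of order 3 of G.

|G| = 12 and 3 | 12, so subgroups of order 3 are possible by Lagrange.
The subgroups of order 3 are: {e, (1 2 3), (1 3 2)}; {e, (1 2 4), (1 4 2)}; {e, (1 3 4), (1 4 3)}; {e, (2 3 4), (2 4 3)}.
So G has 4 subgroups of order 3.

4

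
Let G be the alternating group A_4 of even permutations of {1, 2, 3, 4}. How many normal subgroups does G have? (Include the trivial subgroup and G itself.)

G has 10 subgroups. Checking conjugation-invariance by order — order 1: 1/1 normal; order 2: 0/3 normal; order 3: 0/4 normal; order 4: 1/1 normal; order 12: 1/1 normal.
Total normal subgroups: 3.

3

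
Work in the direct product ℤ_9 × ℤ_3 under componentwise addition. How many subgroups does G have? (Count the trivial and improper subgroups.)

10

|G| = 27, so by Lagrange every subgroup order divides 27. Divisors: 1, 3, 9, 27.
Subgroups by order — order 1: 1; order 3: 4; order 9: 4; order 27: 1.
Total: 1 + 4 + 4 + 1 = 10.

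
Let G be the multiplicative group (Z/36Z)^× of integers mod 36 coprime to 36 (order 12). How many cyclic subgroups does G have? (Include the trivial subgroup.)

Each element a generates a cyclic subgroup ⟨a⟩; distinct elements may generate the same one (a cyclic group of order d has φ(d) generators).
Cyclic subgroups by order — order 1: 1; order 2: 3; order 3: 1; order 6: 3.
Total: 8.

8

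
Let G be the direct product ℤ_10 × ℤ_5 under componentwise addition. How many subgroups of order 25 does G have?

|G| = 50 and 25 | 50, so subgroups of order 25 are possible by Lagrange.
The subgroups of order 25 are: {(0,0), (0,1), (0,2), (0,3), (0,4), (2,0), (2,1), (2,2), (2,3), (2,4), (4,0), (4,1), (4,2), (4,3), (4,4), (6,0), (6,1), (6,2), (6,3), (6,4), (8,0), (8,1), (8,2), (8,3), (8,4)}.
So G has 1 subgroup of order 25.

1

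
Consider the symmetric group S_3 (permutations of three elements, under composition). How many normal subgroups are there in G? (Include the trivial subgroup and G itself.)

3

G has 6 subgroups. Checking conjugation-invariance by order — order 1: 1/1 normal; order 2: 0/3 normal; order 3: 1/1 normal; order 6: 1/1 normal.
Total normal subgroups: 3.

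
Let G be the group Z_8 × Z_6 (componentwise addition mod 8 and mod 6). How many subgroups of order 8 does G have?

3

|G| = 48 and 8 | 48, so subgroups of order 8 are possible by Lagrange.
The subgroups of order 8 are: {(0,0), (0,3), (2,0), (2,3), (4,0), (4,3), (6,0), (6,3)}; {(0,0), (1,0), (2,0), (3,0), (4,0), (5,0), (6,0), (7,0)}; {(0,0), (1,3), (2,0), (3,3), (4,0), (5,3), (6,0), (7,3)}.
So G has 3 subgroups of order 8.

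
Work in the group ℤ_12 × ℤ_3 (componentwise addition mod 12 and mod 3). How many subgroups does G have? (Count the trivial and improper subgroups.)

|G| = 36, so by Lagrange every subgroup order divides 36. Divisors: 1, 2, 3, 4, 6, 9, 12, 18, 36.
Subgroups by order — order 1: 1; order 2: 1; order 3: 4; order 4: 1; order 6: 4; order 9: 1; order 12: 4; order 18: 1; order 36: 1.
Total: 1 + 1 + 4 + 1 + 4 + 1 + 4 + 1 + 1 = 18.

18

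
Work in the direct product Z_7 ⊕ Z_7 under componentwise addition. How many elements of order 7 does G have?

An element (a,b) has order lcm(ord(a), ord(b)); count pairs with lcm equal to 7.
Enumerating gives 48 such elements.

48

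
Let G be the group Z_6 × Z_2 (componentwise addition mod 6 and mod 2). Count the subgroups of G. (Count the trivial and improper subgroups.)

10

|G| = 12, so by Lagrange every subgroup order divides 12. Divisors: 1, 2, 3, 4, 6, 12.
Subgroups by order — order 1: 1; order 2: 3; order 3: 1; order 4: 1; order 6: 3; order 12: 1.
Total: 1 + 3 + 1 + 1 + 3 + 1 = 10.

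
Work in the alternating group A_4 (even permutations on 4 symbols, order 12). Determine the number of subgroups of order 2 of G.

|G| = 12 and 2 | 12, so subgroups of order 2 are possible by Lagrange.
The subgroups of order 2 are: {e, (1 2)(3 4)}; {e, (1 3)(2 4)}; {e, (1 4)(2 3)}.
So G has 3 subgroups of order 2.

3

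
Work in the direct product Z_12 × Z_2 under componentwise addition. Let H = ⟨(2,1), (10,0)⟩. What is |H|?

12

|⟨(2,1)⟩| = 6 and |⟨(10,0)⟩| = 6, so |H| is a multiple of lcm(6, 6) = 6 and divides |G| = 24.
Closing under the operation: H = {(0,0), (0,1), (2,0), (2,1), (4,0), (4,1), (6,0), (6,1), (8,0), (8,1), (10,0), (10,1)}, so |H| = 12.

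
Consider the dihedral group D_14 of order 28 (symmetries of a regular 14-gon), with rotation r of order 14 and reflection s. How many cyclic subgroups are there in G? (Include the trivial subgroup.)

A cyclic subgroup of order d is generated by each of its φ(d) elements of order d, so the cyclic subgroups of order d number (#elements of order d)/φ(d).
Cyclic subgroups by order — order 1: 1; order 2: 15; order 7: 1; order 14: 1.
Total: 18.

18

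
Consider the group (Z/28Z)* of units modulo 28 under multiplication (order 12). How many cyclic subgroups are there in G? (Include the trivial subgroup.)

8

A cyclic subgroup of order d is generated by each of its φ(d) elements of order d, so the cyclic subgroups of order d number (#elements of order d)/φ(d).
Cyclic subgroups by order — order 1: 1; order 2: 3; order 3: 1; order 6: 3.
Total: 8.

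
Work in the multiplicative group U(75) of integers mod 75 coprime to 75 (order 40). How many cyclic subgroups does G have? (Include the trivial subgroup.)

12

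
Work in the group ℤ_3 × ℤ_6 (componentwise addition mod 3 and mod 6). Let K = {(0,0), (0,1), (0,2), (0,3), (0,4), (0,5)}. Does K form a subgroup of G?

|K| = 6 divides |G| = 18, consistent with Lagrange.
K contains the identity, every element's inverse is in K, and K is closed under +: it is a subgroup.
In fact K = ⟨(0,1)⟩.

Yes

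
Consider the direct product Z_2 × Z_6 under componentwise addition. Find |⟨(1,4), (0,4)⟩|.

|⟨(1,4)⟩| = 6 and |⟨(0,4)⟩| = 3, so |H| is a multiple of lcm(6, 3) = 6 and divides |G| = 12.
Closing under the operation: H = {(0,0), (0,2), (0,4), (1,0), (1,2), (1,4)}, so |H| = 6.

6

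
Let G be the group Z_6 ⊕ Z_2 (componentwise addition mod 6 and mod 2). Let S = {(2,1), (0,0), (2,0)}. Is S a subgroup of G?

No

(2,0) ∈ S but its inverse (4,0) ∉ S, so S is not a subgroup.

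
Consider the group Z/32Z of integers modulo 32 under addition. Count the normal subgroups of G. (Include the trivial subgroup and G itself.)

6

G is abelian, so every subgroup is normal.
G has 6 subgroups in total, hence 6 normal subgroups.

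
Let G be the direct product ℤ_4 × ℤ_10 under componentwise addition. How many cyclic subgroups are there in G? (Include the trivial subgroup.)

Group the elements of G by the cyclic subgroup they generate; each cyclic subgroup of order d accounts for φ(d) elements.
Cyclic subgroups by order — order 1: 1; order 2: 3; order 4: 2; order 5: 1; order 10: 3; order 20: 2.
Total: 12.

12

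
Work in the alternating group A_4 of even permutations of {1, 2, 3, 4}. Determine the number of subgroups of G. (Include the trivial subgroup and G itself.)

|G| = 12, so by Lagrange every subgroup order divides 12. Divisors: 1, 2, 3, 4, 6, 12.
Subgroups by order — order 1: 1; order 2: 3; order 3: 4; order 4: 1; order 6: 0; order 12: 1.
Total: 1 + 3 + 4 + 1 + 0 + 1 = 10.

10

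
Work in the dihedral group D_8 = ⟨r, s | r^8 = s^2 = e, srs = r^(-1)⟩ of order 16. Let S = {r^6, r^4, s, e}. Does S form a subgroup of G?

No

r^6 ∈ S but its inverse r^2 ∉ S, so S is not a subgroup.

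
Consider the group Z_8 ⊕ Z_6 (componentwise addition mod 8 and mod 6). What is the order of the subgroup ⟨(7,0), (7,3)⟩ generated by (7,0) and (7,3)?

16

|⟨(7,0)⟩| = 8 and |⟨(7,3)⟩| = 8, so |H| is a multiple of lcm(8, 8) = 8 and divides |G| = 48.
Closing under the operation: H = {(0,0), (0,3), (1,0), (1,3), (2,0), (2,3), (3,0), (3,3), (4,0), (4,3), (5,0), (5,3), (6,0), (6,3), (7,0), (7,3)}, so |H| = 16.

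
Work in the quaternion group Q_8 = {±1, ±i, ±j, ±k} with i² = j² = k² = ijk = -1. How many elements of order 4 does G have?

6

The elements of order 4 are: i, -i, j, -j, k, -k.
That's 6.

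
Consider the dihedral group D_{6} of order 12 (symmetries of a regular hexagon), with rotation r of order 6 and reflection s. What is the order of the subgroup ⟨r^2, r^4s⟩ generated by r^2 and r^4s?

6

|⟨r^2⟩| = 3 and |⟨r^4s⟩| = 2, so |H| is a multiple of lcm(3, 2) = 6 and divides |G| = 12.
Closing under the operation: H = {e, r^2, r^4, s, r^2s, r^4s}, so |H| = 6.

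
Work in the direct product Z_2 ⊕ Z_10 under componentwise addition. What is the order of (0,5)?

The order of (0,5) in Z_2 × Z_10 is lcm(ord(0) in Z_2, ord(5) in Z_10).
ord(0) = 1 and ord(5) = 2, so |⟨(0,5)⟩| = lcm(1, 2) = 2.

2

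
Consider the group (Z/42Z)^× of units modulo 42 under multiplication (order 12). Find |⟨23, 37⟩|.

6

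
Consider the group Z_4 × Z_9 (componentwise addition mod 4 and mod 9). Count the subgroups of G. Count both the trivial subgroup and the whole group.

|G| = 36, so by Lagrange every subgroup order divides 36. Divisors: 1, 2, 3, 4, 6, 9, 12, 18, 36.
Subgroups by order — order 1: 1; order 2: 1; order 3: 1; order 4: 1; order 6: 1; order 9: 1; order 12: 1; order 18: 1; order 36: 1.
Total: 1 + 1 + 1 + 1 + 1 + 1 + 1 + 1 + 1 = 9.

9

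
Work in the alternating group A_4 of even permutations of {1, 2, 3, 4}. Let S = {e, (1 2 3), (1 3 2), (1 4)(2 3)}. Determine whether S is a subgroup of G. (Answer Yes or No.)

No

Closure fails: (1 3 2) ∘ (1 4)(2 3) = (1 4 3) ∉ S. So S is not a subgroup.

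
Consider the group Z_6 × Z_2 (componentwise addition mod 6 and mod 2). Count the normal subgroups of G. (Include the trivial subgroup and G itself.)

10

G is abelian, so every subgroup is normal.
G has 10 subgroups in total, hence 10 normal subgroups.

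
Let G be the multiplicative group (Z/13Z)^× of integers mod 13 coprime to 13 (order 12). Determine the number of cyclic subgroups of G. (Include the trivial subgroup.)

Each element a generates a cyclic subgroup ⟨a⟩; distinct elements may generate the same one (a cyclic group of order d has φ(d) generators).
Cyclic subgroups by order — order 1: 1; order 2: 1; order 3: 1; order 4: 1; order 6: 1; order 12: 1.
Total: 6.

6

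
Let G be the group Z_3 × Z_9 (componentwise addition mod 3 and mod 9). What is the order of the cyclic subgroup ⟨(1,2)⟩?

The order of (1,2) in Z_3 × Z_9 is lcm(ord(1) in Z_3, ord(2) in Z_9).
ord(1) = 3 and ord(2) = 9, so |⟨(1,2)⟩| = lcm(3, 9) = 9.

9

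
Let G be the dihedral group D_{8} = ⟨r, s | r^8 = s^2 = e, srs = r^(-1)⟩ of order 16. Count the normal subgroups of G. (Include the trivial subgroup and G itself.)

7

G has 19 subgroups. Checking conjugation-invariance by order — order 1: 1/1 normal; order 2: 1/9 normal; order 4: 1/5 normal; order 8: 3/3 normal; order 16: 1/1 normal.
Total normal subgroups: 7.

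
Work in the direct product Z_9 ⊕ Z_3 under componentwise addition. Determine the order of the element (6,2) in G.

3

The order of (6,2) in Z_9 × Z_3 is lcm(ord(6) in Z_9, ord(2) in Z_3).
ord(6) = 3 and ord(2) = 3, so |⟨(6,2)⟩| = lcm(3, 3) = 3.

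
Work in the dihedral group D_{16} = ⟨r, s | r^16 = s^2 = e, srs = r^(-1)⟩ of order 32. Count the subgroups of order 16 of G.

3

|G| = 32 and 16 | 32, so subgroups of order 16 are possible by Lagrange.
The subgroups of order 16 are: {e, r, r^2, r^3, r^4, r^5, r^6, r^7, r^8, r^9, r^10, r^11, r^12, r^13, r^14, r^15}; {e, r^2, r^4, r^6, r^8, r^10, r^12, r^14, s, r^2s, r^4s, r^6s, r^8s, r^10s, r^12s, r^14s}; {e, r^2, r^4, r^6, r^8, r^10, r^12, r^14, rs, r^3s, r^5s, r^7s, r^9s, r^11s, r^13s, r^15s}.
So G has 3 subgroups of order 16.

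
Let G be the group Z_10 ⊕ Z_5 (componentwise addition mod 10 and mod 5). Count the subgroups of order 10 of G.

6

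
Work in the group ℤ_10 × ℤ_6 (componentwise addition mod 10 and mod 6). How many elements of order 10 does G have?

12

An element (a,b) has order lcm(ord(a), ord(b)); count pairs with lcm equal to 10.
Enumerating gives 12 such elements.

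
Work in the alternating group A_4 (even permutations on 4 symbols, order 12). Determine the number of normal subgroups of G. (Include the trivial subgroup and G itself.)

3

G has 10 subgroups. Checking conjugation-invariance by order — order 1: 1/1 normal; order 2: 0/3 normal; order 3: 0/4 normal; order 4: 1/1 normal; order 12: 1/1 normal.
Total normal subgroups: 3.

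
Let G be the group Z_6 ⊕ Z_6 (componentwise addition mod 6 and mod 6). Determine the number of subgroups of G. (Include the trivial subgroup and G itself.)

30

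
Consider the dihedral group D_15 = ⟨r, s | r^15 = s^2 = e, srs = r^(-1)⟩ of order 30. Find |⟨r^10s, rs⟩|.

|⟨r^10s⟩| = 2 and |⟨rs⟩| = 2, so |H| is a multiple of lcm(2, 2) = 2 and divides |G| = 30.
Closing under the operation: H = {e, r^3, r^6, r^9, r^12, rs, r^4s, r^7s, r^10s, r^13s}, so |H| = 10.

10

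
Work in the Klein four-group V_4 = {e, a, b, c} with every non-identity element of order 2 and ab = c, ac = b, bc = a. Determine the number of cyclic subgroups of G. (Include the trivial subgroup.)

4

Group the elements of G by the cyclic subgroup they generate; each cyclic subgroup of order d accounts for φ(d) elements.
Cyclic subgroups by order — order 1: 1; order 2: 3.
Total: 4.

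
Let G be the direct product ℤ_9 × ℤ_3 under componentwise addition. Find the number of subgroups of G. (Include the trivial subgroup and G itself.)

|G| = 27, so by Lagrange every subgroup order divides 27. Divisors: 1, 3, 9, 27.
Subgroups by order — order 1: 1; order 3: 4; order 9: 4; order 27: 1.
Total: 1 + 4 + 4 + 1 = 10.

10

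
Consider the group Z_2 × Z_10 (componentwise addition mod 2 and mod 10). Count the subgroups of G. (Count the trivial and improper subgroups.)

10

|G| = 20, so by Lagrange every subgroup order divides 20. Divisors: 1, 2, 4, 5, 10, 20.
Subgroups by order — order 1: 1; order 2: 3; order 4: 1; order 5: 1; order 10: 3; order 20: 1.
Total: 1 + 3 + 1 + 1 + 3 + 1 = 10.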